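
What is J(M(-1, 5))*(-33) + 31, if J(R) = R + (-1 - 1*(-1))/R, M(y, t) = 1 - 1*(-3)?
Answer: -101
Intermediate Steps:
M(y, t) = 4 (M(y, t) = 1 + 3 = 4)
J(R) = R (J(R) = R + (-1 + 1)/R = R + 0/R = R + 0 = R)
J(M(-1, 5))*(-33) + 31 = 4*(-33) + 31 = -132 + 31 = -101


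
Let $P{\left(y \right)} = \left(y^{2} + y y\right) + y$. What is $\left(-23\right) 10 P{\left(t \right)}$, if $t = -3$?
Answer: $-3450$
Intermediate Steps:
$P{\left(y \right)} = y + 2 y^{2}$ ($P{\left(y \right)} = \left(y^{2} + y^{2}\right) + y = 2 y^{2} + y = y + 2 y^{2}$)
$\left(-23\right) 10 P{\left(t \right)} = \left(-23\right) 10 \left(- 3 \left(1 + 2 \left(-3\right)\right)\right) = - 230 \left(- 3 \left(1 - 6\right)\right) = - 230 \left(\left(-3\right) \left(-5\right)\right) = \left(-230\right) 15 = -3450$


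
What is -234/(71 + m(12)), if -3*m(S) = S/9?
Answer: -2106/635 ≈ -3.3165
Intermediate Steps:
m(S) = -S/27 (m(S) = -S/(3*9) = -S/27)
-234/(71 + m(12)) = -234/(71 - 1/27*12) = -234/(71 - 4/9) = -234/635/9 = -234*9/635 = -2106/635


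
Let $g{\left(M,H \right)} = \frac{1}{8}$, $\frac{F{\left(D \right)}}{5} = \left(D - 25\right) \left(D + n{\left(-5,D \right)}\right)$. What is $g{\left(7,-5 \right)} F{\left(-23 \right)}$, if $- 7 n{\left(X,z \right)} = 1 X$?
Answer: $\frac{4680}{7} \approx 668.57$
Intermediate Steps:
$n{\left(X,z \right)} = - \frac{X}{7}$ ($n{\left(X,z \right)} = - \frac{1 X}{7} = - \frac{X}{7}$)
$F{\left(D \right)} = 5 \left(-25 + D\right) \left(\frac{5}{7} + D\right)$ ($F{\left(D \right)} = 5 \left(D - 25\right) \left(D - - \frac{5}{7}\right) = 5 \left(-25 + D\right) \left(D + \frac{5}{7}\right) = 5 \left(-25 + D\right) \left(\frac{5}{7} + D\right)$)
$g{\left(M,H \right)} = \frac{1}{8}$
$g{\left(7,-5 \right)} F{\left(-23 \right)} = \frac{- \frac{625}{7} + 5 \left(-23\right)^{2} - - \frac{19550}{7}}{8} = \frac{- \frac{625}{7} + 5 \cdot 529 + \frac{19550}{7}}{8} = \frac{- \frac{625}{7} + 2645 + \frac{19550}{7}}{8} = \frac{1}{8} \cdot \frac{37440}{7} = \frac{4680}{7}$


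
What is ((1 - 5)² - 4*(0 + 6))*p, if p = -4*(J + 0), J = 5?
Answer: 160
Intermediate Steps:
p = -20 (p = -4*(5 + 0) = -4*5 = -20)
((1 - 5)² - 4*(0 + 6))*p = ((1 - 5)² - 4*(0 + 6))*(-20) = ((-4)² - 4*6)*(-20) = (16 - 24)*(-20) = -8*(-20) = 160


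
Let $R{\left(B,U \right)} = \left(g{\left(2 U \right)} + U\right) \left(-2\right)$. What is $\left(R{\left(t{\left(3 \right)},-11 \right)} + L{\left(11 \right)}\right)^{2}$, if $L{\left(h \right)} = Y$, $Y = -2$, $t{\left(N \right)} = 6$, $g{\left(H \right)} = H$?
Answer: $4096$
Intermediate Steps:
$R{\left(B,U \right)} = - 6 U$ ($R{\left(B,U \right)} = \left(2 U + U\right) \left(-2\right) = 3 U \left(-2\right) = - 6 U$)
$L{\left(h \right)} = -2$
$\left(R{\left(t{\left(3 \right)},-11 \right)} + L{\left(11 \right)}\right)^{2} = \left(\left(-6\right) \left(-11\right) - 2\right)^{2} = \left(66 - 2\right)^{2} = 64^{2} = 4096$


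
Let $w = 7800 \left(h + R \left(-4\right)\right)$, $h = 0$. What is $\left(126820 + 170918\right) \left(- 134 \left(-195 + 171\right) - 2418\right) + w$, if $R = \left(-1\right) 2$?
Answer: $237657324$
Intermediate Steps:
$R = -2$
$w = 62400$ ($w = 7800 \left(0 - -8\right) = 7800 \left(0 + 8\right) = 7800 \cdot 8 = 62400$)
$\left(126820 + 170918\right) \left(- 134 \left(-195 + 171\right) - 2418\right) + w = \left(126820 + 170918\right) \left(- 134 \left(-195 + 171\right) - 2418\right) + 62400 = 297738 \left(\left(-134\right) \left(-24\right) - 2418\right) + 62400 = 297738 \left(3216 - 2418\right) + 62400 = 297738 \cdot 798 + 62400 = 237594924 + 62400 = 237657324$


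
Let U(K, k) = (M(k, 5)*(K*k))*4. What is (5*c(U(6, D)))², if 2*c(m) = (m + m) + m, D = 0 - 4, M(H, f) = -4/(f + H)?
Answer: 8294400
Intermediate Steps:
M(H, f) = -4/(H + f)
D = -4
U(K, k) = -16*K*k/(5 + k) (U(K, k) = ((-4/(k + 5))*(K*k))*4 = ((-4/(5 + k))*(K*k))*4 = -4*K*k/(5 + k)*4 = -16*K*k/(5 + k))
c(m) = 3*m/2 (c(m) = ((m + m) + m)/2 = (2*m + m)/2 = (3*m)/2 = 3*m/2)
(5*c(U(6, D)))² = (5*(3*(-16*6*(-4)/(5 - 4))/2))² = (5*(3*(-16*6*(-4)/1)/2))² = (5*(3*(-16*6*(-4)*1)/2))² = (5*((3/2)*384))² = (5*576)² = 2880² = 8294400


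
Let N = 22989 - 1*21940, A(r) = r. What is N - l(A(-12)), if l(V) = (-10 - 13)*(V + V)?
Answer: 497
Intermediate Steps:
N = 1049 (N = 22989 - 21940 = 1049)
l(V) = -46*V
N - l(A(-12)) = 1049 - (-46)*(-12) = 1049 - 1*552 = 1049 - 552 = 497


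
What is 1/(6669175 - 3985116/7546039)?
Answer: 7546039/50325850662709 ≈ 1.4994e-7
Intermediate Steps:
1/(6669175 - 3985116/7546039) = 1/(50325850662709/7546039) = 7546039/50325850662709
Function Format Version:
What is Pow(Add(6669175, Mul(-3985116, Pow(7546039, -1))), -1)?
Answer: Rational(7546039, 50325850662709) ≈ 1.4994e-7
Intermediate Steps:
Pow(Add(6669175, Mul(-3985116, Pow(7546039, -1))), -1) = Pow(Add(6669175, Mul(-3985116, Rational(1, 7546039))), -1) = Pow(Add(6669175, Rational(-3985116, 7546039)), -1) = Pow(Rational(50325850662709, 7546039), -1) = Rational(7546039, 50325850662709)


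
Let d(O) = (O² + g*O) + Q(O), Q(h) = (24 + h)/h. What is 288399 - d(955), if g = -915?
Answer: 238939066/955 ≈ 2.5020e+5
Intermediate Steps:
Q(h) = (24 + h)/h
d(O) = O² - 915*O + (24 + O)/O (d(O) = (O² - 915*O) + (24 + O)/O = O² - 915*O + (24 + O)/O)
288399 - d(955) = 288399 - (24 + 955 + 955²*(-915 + 955))/955 = 288399 - (24 + 955 + 912025*40)/955 = 288399 - (24 + 955 + 36481000)/955 = 288399 - 36481979/955 = 238939066/955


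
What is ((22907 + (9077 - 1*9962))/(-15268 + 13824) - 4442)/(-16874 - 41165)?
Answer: 3218135/41904158 ≈ 0.076797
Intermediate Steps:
((22907 + (9077 - 1*9962))/(-15268 + 13824) - 4442)/(-16874 - 41165) = ((22907 + (9077 - 9962))/(-1444) - 4442)/(-58039) = ((22907 - 885)*(-1/1444) - 4442)*(-1/58039) = (22022*(-1/1444) - 4442)*(-1/58039) = (-11011/722 - 4442)*(-1/58039) = -3218135/722*(-1/58039) = 3218135/41904158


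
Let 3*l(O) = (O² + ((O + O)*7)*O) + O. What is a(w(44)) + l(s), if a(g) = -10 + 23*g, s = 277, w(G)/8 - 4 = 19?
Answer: 1163878/3 ≈ 3.8796e+5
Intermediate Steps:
w(G) = 184 (w(G) = 32 + 8*19 = 32 + 152 = 184)
l(O) = 5*O² + O/3 (l(O) = ((O² + ((O + O)*7)*O) + O)/3 = ((O² + ((2*O)*7)*O) + O)/3 = ((O² + (14*O)*O) + O)/3 = ((O² + 14*O²) + O)/3 = (15*O² + O)/3 = (O + 15*O²)/3 = 5*O² + O/3)
a(w(44)) + l(s) = (-10 + 23*184) + (⅓)*277*(1 + 15*277) = (-10 + 4232) + (⅓)*277*(1 + 4155) = 4222 + (⅓)*277*4156 = 4222 + 1151212/3 = 1163878/3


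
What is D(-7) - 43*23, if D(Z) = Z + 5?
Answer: -991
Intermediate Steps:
D(Z) = 5 + Z
D(-7) - 43*23 = (5 - 7) - 43*23 = -2 - 989 = -991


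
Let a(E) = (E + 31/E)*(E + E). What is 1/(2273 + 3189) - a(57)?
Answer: -35830719/5462 ≈ -6560.0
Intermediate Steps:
a(E) = 2*E*(E + 31/E) (a(E) = (E + 31/E)*(2*E) = 2*E*(E + 31/E))
1/(2273 + 3189) - a(57) = 1/(2273 + 3189) - (62 + 2*57²) = 1/5462 - (62 + 2*3249) = 1/5462 - (62 + 6498) = 1/5462 - 1*6560 = 1/5462 - 6560 = -35830719/5462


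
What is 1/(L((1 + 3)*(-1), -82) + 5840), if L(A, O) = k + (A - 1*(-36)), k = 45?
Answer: 1/5917 ≈ 0.00016900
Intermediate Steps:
L(A, O) = 81 + A (L(A, O) = 45 + (A - 1*(-36)) = 45 + (A + 36) = 45 + (36 + A) = 81 + A)
1/(L((1 + 3)*(-1), -82) + 5840) = 1/((81 + (1 + 3)*(-1)) + 5840) = 1/((81 + 4*(-1)) + 5840) = 1/((81 - 4) + 5840) = 1/(77 + 5840) = 1/5917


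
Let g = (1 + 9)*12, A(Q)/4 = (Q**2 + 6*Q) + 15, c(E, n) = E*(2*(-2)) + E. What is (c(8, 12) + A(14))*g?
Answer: 138720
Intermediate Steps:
c(E, n) = -3*E (c(E, n) = E*(-4) + E = -4*E + E = -3*E)
A(Q) = 60 + 4*Q**2 + 24*Q (A(Q) = 4*((Q**2 + 6*Q) + 15) = 4*(15 + Q**2 + 6*Q) = 60 + 4*Q**2 + 24*Q)
g = 120 (g = 10*12 = 120)
(c(8, 12) + A(14))*g = (-3*8 + (60 + 4*14**2 + 24*14))*120 = (-24 + (60 + 4*196 + 336))*120 = (-24 + (60 + 784 + 336))*120 = (-24 + 1180)*120 = 1156*120 = 138720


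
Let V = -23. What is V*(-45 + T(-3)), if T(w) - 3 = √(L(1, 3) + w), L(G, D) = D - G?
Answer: 966 - 23*I ≈ 966.0 - 23.0*I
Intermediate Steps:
T(w) = 3 + √(2 + w) (T(w) = 3 + √((3 - 1*1) + w) = 3 + √((3 - 1) + w) = 3 + √(2 + w))
V*(-45 + T(-3)) = -23*(-45 + (3 + √(2 - 3))) = -23*(-45 + (3 + √(-1))) = -23*(-45 + (3 + I)) = -23*(-42 + I) = 966 - 23*I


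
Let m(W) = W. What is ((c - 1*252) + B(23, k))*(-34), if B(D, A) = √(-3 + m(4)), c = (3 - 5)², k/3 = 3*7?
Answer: 8398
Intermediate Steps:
k = 63 (k = 3*(3*7) = 3*21 = 63)
c = 4 (c = (-2)² = 4)
B(D, A) = 1 (B(D, A) = √(-3 + 4) = √1 = 1)
((c - 1*252) + B(23, k))*(-34) = ((4 - 1*252) + 1)*(-34) = ((4 - 252) + 1)*(-34) = (-248 + 1)*(-34) = -247*(-34) = 8398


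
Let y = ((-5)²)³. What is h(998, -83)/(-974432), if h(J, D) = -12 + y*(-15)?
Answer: 234387/974432 ≈ 0.24054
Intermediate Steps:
y = 15625 (y = 25³ = 15625)
h(J, D) = -234387 (h(J, D) = -12 + 15625*(-15) = -12 - 234375 = -234387)
h(998, -83)/(-974432) = -234387/(-974432) = -234387*(-1/974432) = 234387/974432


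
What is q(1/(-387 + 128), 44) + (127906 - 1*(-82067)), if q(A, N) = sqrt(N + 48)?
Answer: 209973 + 2*sqrt(23) ≈ 2.0998e+5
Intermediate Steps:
q(A, N) = sqrt(48 + N)
q(1/(-387 + 128), 44) + (127906 - 1*(-82067)) = sqrt(48 + 44) + (127906 - 1*(-82067)) = sqrt(92) + (127906 + 82067) = 2*sqrt(23) + 209973 = 209973 + 2*sqrt(23)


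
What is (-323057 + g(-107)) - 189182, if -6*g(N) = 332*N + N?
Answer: -1012601/2 ≈ -5.0630e+5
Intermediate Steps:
g(N) = -111*N/2 (g(N) = -(332*N + N)/6 = -111*N/2)
(-323057 + g(-107)) - 189182 = (-323057 - 111/2*(-107)) - 189182 = (-323057 + 11877/2) - 189182 = -634237/2 - 189182 = -1012601/2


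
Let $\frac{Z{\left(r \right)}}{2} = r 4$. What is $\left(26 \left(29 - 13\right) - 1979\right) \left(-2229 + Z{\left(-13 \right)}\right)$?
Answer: $3646479$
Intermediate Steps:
$Z{\left(r \right)} = 8 r$ ($Z{\left(r \right)} = 2 r 4 = 2 \cdot 4 r = 8 r$)
$\left(26 \left(29 - 13\right) - 1979\right) \left(-2229 + Z{\left(-13 \right)}\right) = \left(26 \left(29 - 13\right) - 1979\right) \left(-2229 + 8 \left(-13\right)\right) = \left(26 \cdot 16 - 1979\right) \left(-2229 - 104\right) = \left(416 - 1979\right) \left(-2333\right) = \left(-1563\right) \left(-2333\right) = 3646479$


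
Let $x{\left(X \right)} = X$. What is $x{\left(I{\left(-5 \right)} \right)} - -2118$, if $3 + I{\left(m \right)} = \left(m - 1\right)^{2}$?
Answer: $2151$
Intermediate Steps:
$I{\left(m \right)} = -3 + \left(-1 + m\right)^{2}$ ($I{\left(m \right)} = -3 + \left(m - 1\right)^{2} = -3 + \left(-1 + m\right)^{2}$)
$x{\left(I{\left(-5 \right)} \right)} - -2118 = \left(-3 + \left(-1 - 5\right)^{2}\right) - -2118 = \left(-3 + \left(-6\right)^{2}\right) + 2118 = \left(-3 + 36\right) + 2118 = 33 + 2118 = 2151$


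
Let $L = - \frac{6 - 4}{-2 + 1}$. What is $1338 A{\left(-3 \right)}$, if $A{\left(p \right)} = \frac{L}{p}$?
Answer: $-892$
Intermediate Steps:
$L = 2$ ($L = - \frac{2}{-1} = - 2 \left(-1\right) = \left(-1\right) \left(-2\right) = 2$)
$A{\left(p \right)} = \frac{2}{p}$
$1338 A{\left(-3 \right)} = 1338 \frac{2}{-3} = 1338 \cdot 2 \left(- \frac{1}{3}\right) = 1338 \left(- \frac{2}{3}\right) = -892$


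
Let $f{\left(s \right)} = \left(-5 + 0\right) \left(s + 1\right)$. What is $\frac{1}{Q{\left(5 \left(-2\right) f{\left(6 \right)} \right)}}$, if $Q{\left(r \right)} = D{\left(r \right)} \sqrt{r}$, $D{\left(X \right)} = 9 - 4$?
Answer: $\frac{\sqrt{14}}{350} \approx 0.01069$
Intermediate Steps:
$f{\left(s \right)} = -5 - 5 s$ ($f{\left(s \right)} = - 5 \left(1 + s\right) = -5 - 5 s$)
$D{\left(X \right)} = 5$ ($D{\left(X \right)} = 9 - 4 = 5$)
$Q{\left(r \right)} = 5 \sqrt{r}$
$\frac{1}{Q{\left(5 \left(-2\right) f{\left(6 \right)} \right)}} = \frac{1}{5 \sqrt{5 \left(-2\right) \left(-5 - 30\right)}} = \frac{1}{5 \sqrt{- 10 \left(-5 - 30\right)}} = \frac{1}{5 \sqrt{\left(-10\right) \left(-35\right)}} = \frac{1}{5 \sqrt{350}} = \frac{1}{5 \cdot 5 \sqrt{14}} = \frac{1}{25 \sqrt{14}} = \frac{\sqrt{14}}{350}$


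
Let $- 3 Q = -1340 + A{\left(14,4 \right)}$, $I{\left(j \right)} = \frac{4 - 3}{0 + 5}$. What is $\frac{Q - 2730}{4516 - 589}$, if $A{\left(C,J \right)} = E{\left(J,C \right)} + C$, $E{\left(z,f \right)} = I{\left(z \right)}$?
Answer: $- \frac{4903}{8415} \approx -0.58265$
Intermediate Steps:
$I{\left(j \right)} = \frac{1}{5}$ ($I{\left(j \right)} = 1 \cdot \frac{1}{5} = \frac{1}{5}$)
$E{\left(z,f \right)} = \frac{1}{5}$
$A{\left(C,J \right)} = \frac{1}{5} + C$
$Q = \frac{6629}{15}$ ($Q = - \frac{-1340 + \left(\frac{1}{5} + 14\right)}{3} = - \frac{-1340 + \frac{71}{5}}{3} = \left(- \frac{1}{3}\right) \left(- \frac{6629}{5}\right) = \frac{6629}{15} \approx 441.93$)
$\frac{Q - 2730}{4516 - 589} = \frac{\frac{6629}{15} - 2730}{4516 - 589} = - \frac{34321}{15 \cdot 3927} = \left(- \frac{34321}{15}\right) \frac{1}{3927} = - \frac{4903}{8415}$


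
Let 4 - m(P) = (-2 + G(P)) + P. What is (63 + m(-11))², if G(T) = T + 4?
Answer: 7569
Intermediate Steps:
G(T) = 4 + T
m(P) = 2 - 2*P (m(P) = 4 - ((-2 + (4 + P)) + P) = 4 - ((2 + P) + P) = 4 - (2 + 2*P) = 4 + (-2 - 2*P) = 2 - 2*P)
(63 + m(-11))² = (63 + (2 - 2*(-11)))² = (63 + (2 + 22))² = (63 + 24)² = 87² = 7569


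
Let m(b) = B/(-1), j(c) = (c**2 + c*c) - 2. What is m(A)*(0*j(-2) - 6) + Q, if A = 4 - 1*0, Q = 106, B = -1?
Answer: 100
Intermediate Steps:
j(c) = -2 + 2*c**2 (j(c) = (c**2 + c**2) - 2 = 2*c**2 - 2 = -2 + 2*c**2)
A = 4 (A = 4 + 0 = 4)
m(b) = 1 (m(b) = -1/(-1) = -1*(-1) = 1)
m(A)*(0*j(-2) - 6) + Q = 1*(0*(-2 + 2*(-2)**2) - 6) + 106 = 1*(0*(-2 + 2*4) - 6) + 106 = 1*(0*(-2 + 8) - 6) + 106 = 1*(0*6 - 6) + 106 = 1*(0 - 6) + 106 = 1*(-6) + 106 = -6 + 106 = 100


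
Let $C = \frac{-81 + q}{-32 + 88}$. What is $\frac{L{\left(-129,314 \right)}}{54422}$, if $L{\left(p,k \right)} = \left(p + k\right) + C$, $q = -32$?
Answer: $\frac{10247}{3047632} \approx 0.0033623$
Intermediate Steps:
$C = - \frac{113}{56}$ ($C = \frac{-81 - 32}{-32 + 88} = - \frac{113}{56} \approx -2.0179$)
$L{\left(p,k \right)} = - \frac{113}{56} + k + p$ ($L{\left(p,k \right)} = \left(p + k\right) - \frac{113}{56} = \left(k + p\right) - \frac{113}{56} = - \frac{113}{56} + k + p$)
$\frac{L{\left(-129,314 \right)}}{54422} = \frac{- \frac{113}{56} + 314 - 129}{54422} = \frac{10247}{56} \cdot \frac{1}{54422} = \frac{10247}{3047632}$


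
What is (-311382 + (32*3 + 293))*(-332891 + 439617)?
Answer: -33191038918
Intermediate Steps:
(-311382 + (32*3 + 293))*(-332891 + 439617) = (-311382 + (96 + 293))*106726 = (-311382 + 389)*106726 = -310993*106726 = -33191038918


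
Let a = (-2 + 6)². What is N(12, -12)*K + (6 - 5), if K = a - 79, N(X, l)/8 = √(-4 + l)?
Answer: 1 - 2016*I ≈ 1.0 - 2016.0*I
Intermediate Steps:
N(X, l) = 8*√(-4 + l)
a = 16 (a = 4² = 16)
K = -63 (K = 16 - 79 = -63)
N(12, -12)*K + (6 - 5) = (8*√(-4 - 12))*(-63) + (6 - 5) = (8*√(-16))*(-63) + 1 = (8*(4*I))*(-63) + 1 = (32*I)*(-63) + 1 = -2016*I + 1 = 1 - 2016*I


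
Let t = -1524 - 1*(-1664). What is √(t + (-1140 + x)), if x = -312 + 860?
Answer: 2*I*√113 ≈ 21.26*I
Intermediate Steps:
t = 140 (t = -1524 + 1664 = 140)
x = 548
√(t + (-1140 + x)) = √(140 + (-1140 + 548)) = √(140 - 592) = √(-452) = 2*I*√113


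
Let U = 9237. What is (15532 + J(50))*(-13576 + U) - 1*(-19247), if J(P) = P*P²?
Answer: -609749101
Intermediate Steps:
J(P) = P³
(15532 + J(50))*(-13576 + U) - 1*(-19247) = (15532 + 50³)*(-13576 + 9237) - 1*(-19247) = (15532 + 125000)*(-4339) + 19247 = 140532*(-4339) + 19247 = -609768348 + 19247 = -609749101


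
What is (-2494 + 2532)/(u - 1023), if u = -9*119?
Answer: -19/1047 ≈ -0.018147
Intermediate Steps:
u = -1071
(-2494 + 2532)/(u - 1023) = (-2494 + 2532)/(-1071 - 1023) = 38/(-2094) = 38*(-1/2094) = -19/1047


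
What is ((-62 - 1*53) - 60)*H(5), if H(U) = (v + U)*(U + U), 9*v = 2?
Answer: -82250/9 ≈ -9138.9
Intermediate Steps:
v = 2/9 (v = (1/9)*2 = 2/9 ≈ 0.22222)
H(U) = 2*U*(2/9 + U) (H(U) = (2/9 + U)*(U + U) = (2/9 + U)*(2*U) = 2*U*(2/9 + U))
((-62 - 1*53) - 60)*H(5) = ((-62 - 1*53) - 60)*((2/9)*5*(2 + 9*5)) = ((-62 - 53) - 60)*((2/9)*5*(2 + 45)) = (-115 - 60)*((2/9)*5*47) = -175*470/9 = -82250/9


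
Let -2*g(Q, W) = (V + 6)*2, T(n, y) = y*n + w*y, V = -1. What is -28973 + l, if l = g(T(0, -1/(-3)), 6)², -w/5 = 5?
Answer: -28948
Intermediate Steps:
w = -25 (w = -5*5 = -25)
T(n, y) = -25*y + n*y (T(n, y) = y*n - 25*y = n*y - 25*y = -25*y + n*y)
g(Q, W) = -5 (g(Q, W) = -(-1 + 6)*2/2 = -5*2/2 = -½*10 = -5)
l = 25 (l = (-5)² = 25)
-28973 + l = -28973 + 25 = -28948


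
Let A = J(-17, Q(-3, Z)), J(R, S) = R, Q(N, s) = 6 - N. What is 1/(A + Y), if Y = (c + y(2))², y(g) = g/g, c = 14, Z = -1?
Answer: 1/208 ≈ 0.0048077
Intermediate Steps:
y(g) = 1
A = -17
Y = 225 (Y = (14 + 1)² = 15² = 225)
1/(A + Y) = 1/(-17 + 225) = 1/208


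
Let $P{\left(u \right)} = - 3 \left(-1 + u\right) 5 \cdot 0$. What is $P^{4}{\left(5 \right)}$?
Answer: $0$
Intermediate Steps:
$P{\left(u \right)} = 0$ ($P{\left(u \right)} = \left(3 - 3 u\right) 5 \cdot 0 = \left(15 - 15 u\right) 0 = 0$)
$P^{4}{\left(5 \right)} = 0^{4} = 0$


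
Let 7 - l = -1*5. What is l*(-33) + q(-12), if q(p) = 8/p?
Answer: -1190/3 ≈ -396.67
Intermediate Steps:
l = 12 (l = 7 - (-1)*5 = 7 - 1*(-5) = 7 + 5 = 12)
l*(-33) + q(-12) = 12*(-33) + 8/(-12) = -396 + 8*(-1/12) = -396 - ⅔ = -1190/3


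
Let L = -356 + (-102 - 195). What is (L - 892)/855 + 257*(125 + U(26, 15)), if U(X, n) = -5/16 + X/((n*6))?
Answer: 439362269/13680 ≈ 32117.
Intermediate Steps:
L = -653 (L = -356 - 297 = -653)
U(X, n) = -5/16 + X/(6*n) (U(X, n) = -5*1/16 + X/((6*n)) = -5/16 + X*(1/(6*n)) = -5/16 + X/(6*n))
(L - 892)/855 + 257*(125 + U(26, 15)) = (-653 - 892)/855 + 257*(125 + (-5/16 + (⅙)*26/15)) = -1545*1/855 + 257*(125 + (-5/16 + (⅙)*26*(1/15))) = -103/57 + 257*(125 + (-5/16 + 13/45)) = -103/57 + 257*(125 - 17/720) = -103/57 + 257*(89983/720) = -103/57 + 23125631/720 = 439362269/13680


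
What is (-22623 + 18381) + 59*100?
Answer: 1658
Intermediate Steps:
(-22623 + 18381) + 59*100 = -4242 + 5900 = 1658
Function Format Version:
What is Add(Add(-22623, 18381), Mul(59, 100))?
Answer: 1658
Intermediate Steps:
Add(Add(-22623, 18381), Mul(59, 100)) = Add(-4242, 5900) = 1658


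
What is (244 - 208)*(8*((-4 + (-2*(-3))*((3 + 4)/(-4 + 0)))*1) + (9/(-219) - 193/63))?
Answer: -2191048/511 ≈ -4287.8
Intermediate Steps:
(244 - 208)*(8*((-4 + (-2*(-3))*((3 + 4)/(-4 + 0)))*1) + (9/(-219) - 193/63)) = 36*(8*((-4 + 6*(7/(-4)))*1) + (9*(-1/219) - 193*1/63)) = 36*(8*((-4 + 6*(7*(-1/4)))*1) + (-3/73 - 193/63)) = 36*(8*((-4 + 6*(-7/4))*1) - 14278/4599) = 36*(8*((-4 - 21/2)*1) - 14278/4599) = 36*(8*(-29/2*1) - 14278/4599) = 36*(8*(-29/2) - 14278/4599) = 36*(-116 - 14278/4599) = 36*(-547762/4599) = -2191048/511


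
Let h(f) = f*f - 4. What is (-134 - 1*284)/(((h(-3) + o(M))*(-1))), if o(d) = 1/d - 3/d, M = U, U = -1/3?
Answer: 38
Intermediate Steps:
U = -1/3 (U = -1*1/3 = -1/3 ≈ -0.33333)
M = -1/3 ≈ -0.33333
h(f) = -4 + f**2 (h(f) = f**2 - 4 = -4 + f**2)
o(d) = -2/d (o(d) = 1/d - 3/d = -2/d)
(-134 - 1*284)/(((h(-3) + o(M))*(-1))) = (-134 - 1*284)/((((-4 + (-3)**2) - 2/(-1/3))*(-1))) = (-134 - 284)/((((-4 + 9) - 2*(-3))*(-1))) = -418*(-1/(5 + 6)) = -418/(11*(-1)) = -418/(-11) = -418*(-1/11) = 38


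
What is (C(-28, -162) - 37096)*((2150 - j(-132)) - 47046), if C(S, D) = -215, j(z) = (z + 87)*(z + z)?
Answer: 2118369336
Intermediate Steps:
j(z) = 2*z*(87 + z) (j(z) = (87 + z)*(2*z) = 2*z*(87 + z))
(C(-28, -162) - 37096)*((2150 - j(-132)) - 47046) = (-215 - 37096)*((2150 - 2*(-132)*(87 - 132)) - 47046) = -37311*((2150 - 2*(-132)*(-45)) - 47046) = -37311*((2150 - 1*11880) - 47046) = -37311*((2150 - 11880) - 47046) = -37311*(-9730 - 47046) = -37311*(-56776) = 2118369336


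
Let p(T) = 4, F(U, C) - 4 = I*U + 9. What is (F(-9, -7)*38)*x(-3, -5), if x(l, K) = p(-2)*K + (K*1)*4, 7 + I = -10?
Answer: -252320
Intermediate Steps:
I = -17 (I = -7 - 10 = -17)
F(U, C) = 13 - 17*U (F(U, C) = 4 + (-17*U + 9) = 4 + (9 - 17*U) = 13 - 17*U)
x(l, K) = 8*K (x(l, K) = 4*K + (K*1)*4 = 4*K + K*4 = 4*K + 4*K = 8*K)
(F(-9, -7)*38)*x(-3, -5) = ((13 - 17*(-9))*38)*(8*(-5)) = ((13 + 153)*38)*(-40) = (166*38)*(-40) = 6308*(-40) = -252320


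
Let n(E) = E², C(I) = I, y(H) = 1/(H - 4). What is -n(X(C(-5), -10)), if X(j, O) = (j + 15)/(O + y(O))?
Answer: -19600/19881 ≈ -0.98587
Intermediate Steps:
y(H) = 1/(-4 + H)
X(j, O) = (15 + j)/(O + 1/(-4 + O)) (X(j, O) = (j + 15)/(O + 1/(-4 + O)) = (15 + j)/(O + 1/(-4 + O)))
-n(X(C(-5), -10)) = -((-4 - 10)*(15 - 5)/(1 - 10*(-4 - 10)))² = -(-14*10/(1 - 10*(-14)))² = -(-14*10/(1 + 140))² = -(-14*10/141)² = -((1/141)*(-14)*10)² = -(-140/141)² = -1*19600/19881 = -19600/19881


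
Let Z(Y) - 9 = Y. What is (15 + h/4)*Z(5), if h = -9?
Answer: 357/2 ≈ 178.50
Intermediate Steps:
Z(Y) = 9 + Y
(15 + h/4)*Z(5) = (15 - 9/4)*(9 + 5) = (15 - 9*1/4)*14 = (15 - 9/4)*14 = (51/4)*14 = 357/2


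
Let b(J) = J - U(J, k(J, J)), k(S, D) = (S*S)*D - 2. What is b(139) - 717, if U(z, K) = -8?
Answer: -570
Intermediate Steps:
k(S, D) = -2 + D*S² (k(S, D) = S²*D - 2 = D*S² - 2 = -2 + D*S²)
b(J) = 8 + J (b(J) = J - 1*(-8) = J + 8 = 8 + J)
b(139) - 717 = (8 + 139) - 717 = 147 - 717 = -570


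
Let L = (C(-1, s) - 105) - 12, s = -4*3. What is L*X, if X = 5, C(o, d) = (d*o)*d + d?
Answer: -1365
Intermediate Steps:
s = -12
C(o, d) = d + o*d² (C(o, d) = o*d² + d = d + o*d²)
L = -273 (L = (-12*(1 - 12*(-1)) - 105) - 12 = (-12*(1 + 12) - 105) - 12 = (-12*13 - 105) - 12 = (-156 - 105) - 12 = -261 - 12 = -273)
L*X = -273*5 = -1365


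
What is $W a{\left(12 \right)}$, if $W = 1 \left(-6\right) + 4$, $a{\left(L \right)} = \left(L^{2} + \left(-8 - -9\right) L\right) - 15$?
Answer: $-282$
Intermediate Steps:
$a{\left(L \right)} = -15 + L + L^{2}$ ($a{\left(L \right)} = \left(L^{2} + \left(-8 + 9\right) L\right) - 15 = \left(L^{2} + 1 L\right) - 15 = \left(L^{2} + L\right) - 15 = \left(L + L^{2}\right) - 15 = -15 + L + L^{2}$)
$W = -2$ ($W = -6 + 4 = -2$)
$W a{\left(12 \right)} = - 2 \left(-15 + 12 + 12^{2}\right) = - 2 \left(-15 + 12 + 144\right) = \left(-2\right) 141 = -282$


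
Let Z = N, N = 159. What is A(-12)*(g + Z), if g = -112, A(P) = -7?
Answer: -329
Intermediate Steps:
Z = 159
A(-12)*(g + Z) = -7*(-112 + 159) = -7*47 = -329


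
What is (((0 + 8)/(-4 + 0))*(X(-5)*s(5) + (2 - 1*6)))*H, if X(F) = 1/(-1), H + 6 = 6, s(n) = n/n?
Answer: 0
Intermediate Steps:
s(n) = 1
H = 0 (H = -6 + 6 = 0)
X(F) = -1
(((0 + 8)/(-4 + 0))*(X(-5)*s(5) + (2 - 1*6)))*H = (((0 + 8)/(-4 + 0))*(-1*1 + (2 - 1*6)))*0 = ((8/(-4))*(-1 + (2 - 6)))*0 = ((8*(-¼))*(-1 - 4))*0 = -2*(-5)*0 = 10*0 = 0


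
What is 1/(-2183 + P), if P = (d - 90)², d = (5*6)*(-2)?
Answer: 1/20317 ≈ 4.9220e-5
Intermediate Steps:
d = -60 (d = 30*(-2) = -60)
P = 22500 (P = (-60 - 90)² = (-150)² = 22500)
1/(-2183 + P) = 1/(-2183 + 22500) = 1/20317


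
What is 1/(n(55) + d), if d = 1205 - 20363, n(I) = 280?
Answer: -1/18878 ≈ -5.2972e-5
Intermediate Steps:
d = -19158
1/(n(55) + d) = 1/(280 - 19158) = 1/(-18878) = -1/18878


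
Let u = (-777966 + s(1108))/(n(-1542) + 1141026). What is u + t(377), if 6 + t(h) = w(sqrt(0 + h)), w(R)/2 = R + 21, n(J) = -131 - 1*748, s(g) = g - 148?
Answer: 4474254/126683 + 2*sqrt(377) ≈ 74.151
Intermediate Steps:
s(g) = -148 + g
n(J) = -879 (n(J) = -131 - 748 = -879)
w(R) = 42 + 2*R (w(R) = 2*(R + 21) = 2*(21 + R) = 42 + 2*R)
t(h) = 36 + 2*sqrt(h) (t(h) = -6 + (42 + 2*sqrt(0 + h)) = -6 + (42 + 2*sqrt(h)) = 36 + 2*sqrt(h))
u = -86334/126683 (u = (-777966 + (-148 + 1108))/(-879 + 1141026) = (-777966 + 960)/1140147 = -777006*1/1140147 = -86334/126683 ≈ -0.68150)
u + t(377) = -86334/126683 + (36 + 2*sqrt(377)) = 4474254/126683 + 2*sqrt(377)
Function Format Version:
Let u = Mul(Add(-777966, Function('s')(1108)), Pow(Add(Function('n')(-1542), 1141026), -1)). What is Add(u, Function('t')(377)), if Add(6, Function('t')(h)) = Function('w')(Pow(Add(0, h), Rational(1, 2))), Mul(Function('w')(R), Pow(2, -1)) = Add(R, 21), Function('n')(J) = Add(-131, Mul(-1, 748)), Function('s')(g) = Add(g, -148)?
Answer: Add(Rational(4474254, 126683), Mul(2, Pow(377, Rational(1, 2)))) ≈ 74.151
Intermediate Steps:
Function('s')(g) = Add(-148, g)
Function('n')(J) = -879 (Function('n')(J) = Add(-131, -748) = -879)
Function('w')(R) = Add(42, Mul(2, R)) (Function('w')(R) = Mul(2, Add(R, 21)) = Mul(2, Add(21, R)) = Add(42, Mul(2, R)))
Function('t')(h) = Add(36, Mul(2, Pow(h, Rational(1, 2)))) (Function('t')(h) = Add(-6, Add(42, Mul(2, Pow(Add(0, h), Rational(1, 2))))) = Add(-6, Add(42, Mul(2, Pow(h, Rational(1, 2))))) = Add(36, Mul(2, Pow(h, Rational(1, 2)))))
u = Rational(-86334, 126683) (u = Mul(Add(-777966, Add(-148, 1108)), Pow(Add(-879, 1141026), -1)) = Mul(Add(-777966, 960), Pow(1140147, -1)) = Mul(-777006, Rational(1, 1140147)) = Rational(-86334, 126683) ≈ -0.68150)
Add(u, Function('t')(377)) = Add(Rational(-86334, 126683), Add(36, Mul(2, Pow(377, Rational(1, 2))))) = Add(Rational(4474254, 126683), Mul(2, Pow(377, Rational(1, 2))))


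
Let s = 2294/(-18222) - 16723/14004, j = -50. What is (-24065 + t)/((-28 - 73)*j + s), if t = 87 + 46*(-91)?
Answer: -1197819088272/214721105453 ≈ -5.5785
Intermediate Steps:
s = -56141947/42530148 (s = 2294*(-1/18222) - 16723*1/14004 = -1147/9111 - 16723/14004 = -56141947/42530148 ≈ -1.3201)
t = -4099 (t = 87 - 4186 = -4099)
(-24065 + t)/((-28 - 73)*j + s) = (-24065 - 4099)/((-28 - 73)*(-50) - 56141947/42530148) = -28164/(-101*(-50) - 56141947/42530148) = -28164/(5050 - 56141947/42530148) = -28164/214721105453/42530148 = -28164*42530148/214721105453 = -1197819088272/214721105453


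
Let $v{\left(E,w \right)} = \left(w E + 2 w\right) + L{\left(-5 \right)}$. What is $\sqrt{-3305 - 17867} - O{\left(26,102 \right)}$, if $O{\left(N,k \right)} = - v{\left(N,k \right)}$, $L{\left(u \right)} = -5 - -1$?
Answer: $2852 + 2 i \sqrt{5293} \approx 2852.0 + 145.51 i$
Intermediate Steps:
$L{\left(u \right)} = -4$ ($L{\left(u \right)} = -5 + 1 = -4$)
$v{\left(E,w \right)} = -4 + 2 w + E w$ ($v{\left(E,w \right)} = \left(w E + 2 w\right) - 4 = \left(E w + 2 w\right) - 4 = \left(2 w + E w\right) - 4 = -4 + 2 w + E w$)
$O{\left(N,k \right)} = 4 - 2 k - N k$ ($O{\left(N,k \right)} = - (-4 + 2 k + N k) = 4 - 2 k - N k$)
$\sqrt{-3305 - 17867} - O{\left(26,102 \right)} = \sqrt{-3305 - 17867} - \left(4 - 204 - 26 \cdot 102\right) = \sqrt{-21172} - \left(4 - 204 - 2652\right) = 2 i \sqrt{5293} - -2852 = 2 i \sqrt{5293} + 2852 = 2852 + 2 i \sqrt{5293}$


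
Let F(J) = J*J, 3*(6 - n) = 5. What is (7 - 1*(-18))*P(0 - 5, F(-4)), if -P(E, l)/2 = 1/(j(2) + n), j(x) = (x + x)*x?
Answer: -150/37 ≈ -4.0541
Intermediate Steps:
n = 13/3 (n = 6 - ⅓*5 = 6 - 5/3 = 13/3 ≈ 4.3333)
F(J) = J²
j(x) = 2*x² (j(x) = (2*x)*x = 2*x²)
P(E, l) = -6/37 (P(E, l) = -2/(2*2² + 13/3) = -2/(2*4 + 13/3) = -2/(8 + 13/3) = -2/37/3 = -2*3/37 = -6/37)
(7 - 1*(-18))*P(0 - 5, F(-4)) = (7 - 1*(-18))*(-6/37) = (7 + 18)*(-6/37) = 25*(-6/37) = -150/37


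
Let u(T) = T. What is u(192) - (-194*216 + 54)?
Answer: 42042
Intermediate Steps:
u(192) - (-194*216 + 54) = 192 - (-194*216 + 54) = 192 - (-41904 + 54) = 192 - 1*(-41850) = 192 + 41850 = 42042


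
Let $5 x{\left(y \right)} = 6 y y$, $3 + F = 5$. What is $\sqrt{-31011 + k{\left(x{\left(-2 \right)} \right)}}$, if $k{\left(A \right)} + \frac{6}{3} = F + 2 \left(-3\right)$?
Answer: $7 i \sqrt{633} \approx 176.12 i$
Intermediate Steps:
$F = 2$ ($F = -3 + 5 = 2$)
$x{\left(y \right)} = \frac{6 y^{2}}{5}$ ($x{\left(y \right)} = \frac{6 y y}{5} = \frac{6 y^{2}}{5}$)
$k{\left(A \right)} = -6$ ($k{\left(A \right)} = -2 + \left(2 + 2 \left(-3\right)\right) = -2 + \left(2 - 6\right) = -2 - 4 = -6$)
$\sqrt{-31011 + k{\left(x{\left(-2 \right)} \right)}} = \sqrt{-31011 - 6} = \sqrt{-31017} = 7 i \sqrt{633}$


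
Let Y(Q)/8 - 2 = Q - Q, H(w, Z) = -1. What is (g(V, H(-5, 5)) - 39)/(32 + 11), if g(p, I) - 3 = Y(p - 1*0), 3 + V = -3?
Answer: -20/43 ≈ -0.46512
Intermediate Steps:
V = -6 (V = -3 - 3 = -6)
Y(Q) = 16 (Y(Q) = 16 + 8*(Q - Q) = 16 + 8*0 = 16 + 0 = 16)
g(p, I) = 19 (g(p, I) = 3 + 16 = 19)
(g(V, H(-5, 5)) - 39)/(32 + 11) = (19 - 39)/(32 + 11) = -20/43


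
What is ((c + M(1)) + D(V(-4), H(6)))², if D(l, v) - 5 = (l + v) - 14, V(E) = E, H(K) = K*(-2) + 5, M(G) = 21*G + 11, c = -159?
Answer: 21609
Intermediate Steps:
M(G) = 11 + 21*G
H(K) = 5 - 2*K (H(K) = -2*K + 5 = 5 - 2*K)
D(l, v) = -9 + l + v (D(l, v) = 5 + ((l + v) - 14) = 5 + (-14 + l + v) = -9 + l + v)
((c + M(1)) + D(V(-4), H(6)))² = ((-159 + (11 + 21*1)) + (-9 - 4 + (5 - 2*6)))² = ((-159 + (11 + 21)) + (-9 - 4 + (5 - 12)))² = ((-159 + 32) + (-9 - 4 - 7))² = (-127 - 20)² = (-147)² = 21609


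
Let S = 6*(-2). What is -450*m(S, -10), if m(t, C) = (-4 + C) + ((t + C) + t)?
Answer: 21600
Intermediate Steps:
S = -12
m(t, C) = -4 + 2*C + 2*t (m(t, C) = (-4 + C) + ((C + t) + t) = (-4 + C) + (C + 2*t) = -4 + 2*C + 2*t)
-450*m(S, -10) = -450*(-4 + 2*(-10) + 2*(-12)) = -450*(-4 - 20 - 24) = -450*(-48) = 21600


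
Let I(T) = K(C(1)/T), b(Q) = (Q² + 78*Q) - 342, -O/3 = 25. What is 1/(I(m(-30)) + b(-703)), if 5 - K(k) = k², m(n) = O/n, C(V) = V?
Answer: 25/10975946 ≈ 2.2777e-6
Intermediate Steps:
O = -75 (O = -3*25 = -75)
b(Q) = -342 + Q² + 78*Q
m(n) = -75/n
K(k) = 5 - k²
I(T) = 5 - 1/T² (I(T) = 5 - (1/T)² = 5 - 1/T²)
1/(I(m(-30)) + b(-703)) = 1/((5 - 1/(-75/(-30))²) + (-342 + (-703)² + 78*(-703))) = 1/((5 - 1/(-75*(-1/30))²) + (-342 + 494209 - 54834)) = 1/((5 - 1/(5/2)²) + 439033) = 1/((5 - 1*4/25) + 439033) = 1/((5 - 4/25) + 439033) = 1/(121/25 + 439033) = 1/(10975946/25) = 25/10975946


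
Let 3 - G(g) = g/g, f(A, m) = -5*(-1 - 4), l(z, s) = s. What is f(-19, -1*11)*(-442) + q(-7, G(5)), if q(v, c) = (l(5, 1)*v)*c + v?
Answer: -11071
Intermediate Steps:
f(A, m) = 25 (f(A, m) = -5*(-5) = 25)
G(g) = 2 (G(g) = 3 - g/g = 3 - 1*1 = 3 - 1 = 2)
q(v, c) = v + c*v (q(v, c) = (1*v)*c + v = v*c + v = c*v + v = v + c*v)
f(-19, -1*11)*(-442) + q(-7, G(5)) = 25*(-442) - 7*(1 + 2) = -11050 - 7*3 = -11050 - 21 = -11071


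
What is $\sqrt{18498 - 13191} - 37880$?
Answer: $-37880 + \sqrt{5307} \approx -37807.0$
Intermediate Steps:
$\sqrt{18498 - 13191} - 37880 = \sqrt{5307} - 37880 = -37880 + \sqrt{5307}$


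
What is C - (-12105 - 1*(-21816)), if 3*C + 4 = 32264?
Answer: 3127/3 ≈ 1042.3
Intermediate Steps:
C = 32260/3 (C = -4/3 + (⅓)*32264 = -4/3 + 32264/3 = 32260/3 ≈ 10753.)
C - (-12105 - 1*(-21816)) = 32260/3 - (-12105 - 1*(-21816)) = 32260/3 - (-12105 + 21816) = 32260/3 - 1*9711 = 32260/3 - 9711 = 3127/3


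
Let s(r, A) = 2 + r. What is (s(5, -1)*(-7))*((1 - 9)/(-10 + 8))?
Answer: -196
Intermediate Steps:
(s(5, -1)*(-7))*((1 - 9)/(-10 + 8)) = ((2 + 5)*(-7))*((1 - 9)/(-10 + 8)) = (7*(-7))*(-8/(-2)) = -(-392)*(-1)/2 = -49*4 = -196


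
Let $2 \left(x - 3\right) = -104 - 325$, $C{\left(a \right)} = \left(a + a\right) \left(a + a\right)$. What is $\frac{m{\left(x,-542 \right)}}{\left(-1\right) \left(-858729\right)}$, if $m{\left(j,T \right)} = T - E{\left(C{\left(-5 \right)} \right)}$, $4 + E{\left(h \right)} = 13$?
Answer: $- \frac{551}{858729} \approx -0.00064165$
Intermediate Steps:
$C{\left(a \right)} = 4 a^{2}$ ($C{\left(a \right)} = 2 a 2 a = 4 a^{2}$)
$E{\left(h \right)} = 9$ ($E{\left(h \right)} = -4 + 13 = 9$)
$x = - \frac{423}{2}$ ($x = 3 + \frac{-104 - 325}{2} = 3 + \frac{1}{2} \left(-429\right) = 3 - \frac{429}{2} = - \frac{423}{2} \approx -211.5$)
$m{\left(j,T \right)} = -9 + T$ ($m{\left(j,T \right)} = T - 9 = -9 + T$)
$\frac{m{\left(x,-542 \right)}}{\left(-1\right) \left(-858729\right)} = \frac{-9 - 542}{\left(-1\right) \left(-858729\right)} = - \frac{551}{858729}$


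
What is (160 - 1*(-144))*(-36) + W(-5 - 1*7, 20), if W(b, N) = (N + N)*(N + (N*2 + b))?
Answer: -9024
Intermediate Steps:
W(b, N) = 2*N*(b + 3*N) (W(b, N) = (2*N)*(N + (2*N + b)) = (2*N)*(N + (b + 2*N)) = (2*N)*(b + 3*N) = 2*N*(b + 3*N))
(160 - 1*(-144))*(-36) + W(-5 - 1*7, 20) = (160 - 1*(-144))*(-36) + 2*20*((-5 - 1*7) + 3*20) = (160 + 144)*(-36) + 2*20*((-5 - 7) + 60) = 304*(-36) + 2*20*(-12 + 60) = -10944 + 2*20*48 = -10944 + 1920 = -9024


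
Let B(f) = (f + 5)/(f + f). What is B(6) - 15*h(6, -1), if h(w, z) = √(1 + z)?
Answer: 11/12 ≈ 0.91667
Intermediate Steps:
B(f) = (5 + f)/(2*f) (B(f) = (5 + f)/((2*f)) = (5 + f)*(1/(2*f)) = (5 + f)/(2*f))
B(6) - 15*h(6, -1) = (½)*(5 + 6)/6 - 15*√(1 - 1) = (½)*(⅙)*11 - 15*√0 = 11/12 - 15*0 = 11/12 + 0 = 11/12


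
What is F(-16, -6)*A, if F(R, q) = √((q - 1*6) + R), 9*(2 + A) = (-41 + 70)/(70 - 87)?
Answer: -670*I*√7/153 ≈ -11.586*I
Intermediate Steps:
A = -335/153 (A = -2 + ((-41 + 70)/(70 - 87))/9 = -2 + (29/(-17))/9 = -2 + (29*(-1/17))/9 = -2 + (⅑)*(-29/17) = -2 - 29/153 = -335/153 ≈ -2.1895)
F(R, q) = √(-6 + R + q) (F(R, q) = √((q - 6) + R) = √((-6 + q) + R) = √(-6 + R + q))
F(-16, -6)*A = √(-6 - 16 - 6)*(-335/153) = √(-28)*(-335/153) = (2*I*√7)*(-335/153) = -670*I*√7/153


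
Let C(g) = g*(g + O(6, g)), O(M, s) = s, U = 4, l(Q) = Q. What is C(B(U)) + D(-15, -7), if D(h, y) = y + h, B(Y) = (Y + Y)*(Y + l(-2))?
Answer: 490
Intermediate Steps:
B(Y) = 2*Y*(-2 + Y) (B(Y) = (Y + Y)*(Y - 2) = (2*Y)*(-2 + Y) = 2*Y*(-2 + Y))
D(h, y) = h + y
C(g) = 2*g² (C(g) = g*(g + g) = g*(2*g) = 2*g²)
C(B(U)) + D(-15, -7) = 2*(2*4*(-2 + 4))² + (-15 - 7) = 2*(2*4*2)² - 22 = 2*16² - 22 = 2*256 - 22 = 512 - 22 = 490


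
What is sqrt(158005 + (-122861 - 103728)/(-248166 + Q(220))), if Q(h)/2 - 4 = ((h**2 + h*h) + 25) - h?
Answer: sqrt(119268553564473)/27474 ≈ 397.50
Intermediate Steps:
Q(h) = 58 - 2*h + 4*h**2 (Q(h) = 8 + 2*(((h**2 + h*h) + 25) - h) = 8 + 2*(((h**2 + h**2) + 25) - h) = 8 + 2*((2*h**2 + 25) - h) = 8 + 2*((25 + 2*h**2) - h) = 8 + 2*(25 - h + 2*h**2) = 8 + (50 - 2*h + 4*h**2) = 58 - 2*h + 4*h**2)
sqrt(158005 + (-122861 - 103728)/(-248166 + Q(220))) = sqrt(158005 + (-122861 - 103728)/(-248166 + (58 - 2*220 + 4*220**2))) = sqrt(158005 - 226589/(-248166 + (58 - 440 + 4*48400))) = sqrt(158005 - 226589/(-248166 + (58 - 440 + 193600))) = sqrt(158005 - 226589/(-248166 + 193218)) = sqrt(158005 - 226589/(-54948)) = sqrt(158005 - 226589*(-1/54948)) = sqrt(158005 + 226589/54948) = sqrt(8682285329/54948) = sqrt(119268553564473)/27474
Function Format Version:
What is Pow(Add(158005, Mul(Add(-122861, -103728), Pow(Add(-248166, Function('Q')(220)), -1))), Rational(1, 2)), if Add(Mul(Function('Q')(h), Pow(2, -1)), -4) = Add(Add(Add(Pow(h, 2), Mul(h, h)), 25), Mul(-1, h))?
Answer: Mul(Rational(1, 27474), Pow(119268553564473, Rational(1, 2))) ≈ 397.50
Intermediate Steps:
Function('Q')(h) = Add(58, Mul(-2, h), Mul(4, Pow(h, 2))) (Function('Q')(h) = Add(8, Mul(2, Add(Add(Add(Pow(h, 2), Mul(h, h)), 25), Mul(-1, h)))) = Add(8, Mul(2, Add(Add(Add(Pow(h, 2), Pow(h, 2)), 25), Mul(-1, h)))) = Add(8, Mul(2, Add(Add(Mul(2, Pow(h, 2)), 25), Mul(-1, h)))) = Add(8, Mul(2, Add(Add(25, Mul(2, Pow(h, 2))), Mul(-1, h)))) = Add(8, Mul(2, Add(25, Mul(-1, h), Mul(2, Pow(h, 2))))) = Add(8, Add(50, Mul(-2, h), Mul(4, Pow(h, 2)))) = Add(58, Mul(-2, h), Mul(4, Pow(h, 2))))
Pow(Add(158005, Mul(Add(-122861, -103728), Pow(Add(-248166, Function('Q')(220)), -1))), Rational(1, 2)) = Pow(Add(158005, Mul(Add(-122861, -103728), Pow(Add(-248166, Add(58, Mul(-2, 220), Mul(4, Pow(220, 2)))), -1))), Rational(1, 2)) = Pow(Add(158005, Mul(-226589, Pow(Add(-248166, Add(58, -440, Mul(4, 48400))), -1))), Rational(1, 2)) = Pow(Add(158005, Mul(-226589, Pow(Add(-248166, Add(58, -440, 193600)), -1))), Rational(1, 2)) = Pow(Add(158005, Mul(-226589, Pow(Add(-248166, 193218), -1))), Rational(1, 2)) = Pow(Add(158005, Mul(-226589, Pow(-54948, -1))), Rational(1, 2)) = Pow(Add(158005, Mul(-226589, Rational(-1, 54948))), Rational(1, 2)) = Pow(Add(158005, Rational(226589, 54948)), Rational(1, 2)) = Pow(Rational(8682285329, 54948), Rational(1, 2)) = Mul(Rational(1, 27474), Pow(119268553564473, Rational(1, 2)))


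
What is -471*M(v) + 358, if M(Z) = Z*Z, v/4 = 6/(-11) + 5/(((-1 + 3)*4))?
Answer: 150193/484 ≈ 310.32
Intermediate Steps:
v = 7/22 (v = 4*(6/(-11) + 5/(((-1 + 3)*4))) = 4*(6*(-1/11) + 5/((2*4))) = 4*(-6/11 + 5/8) = 4*(7/88) = 7/22 ≈ 0.31818)
M(Z) = Z**2
-471*M(v) + 358 = -471*(7/22)**2 + 358 = -471*49/484 + 358 = -23079/484 + 358 = 150193/484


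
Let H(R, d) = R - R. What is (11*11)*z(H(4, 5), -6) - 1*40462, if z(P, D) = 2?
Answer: -40220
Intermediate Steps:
H(R, d) = 0
(11*11)*z(H(4, 5), -6) - 1*40462 = (11*11)*2 - 1*40462 = 121*2 - 40462 = 242 - 40462 = -40220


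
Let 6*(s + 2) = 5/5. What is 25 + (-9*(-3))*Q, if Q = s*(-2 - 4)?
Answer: 322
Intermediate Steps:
s = -11/6 (s = -2 + (5/5)/6 = -2 + (5*(⅕))/6 = -2 + (⅙)*1 = -2 + ⅙ = -11/6 ≈ -1.8333)
Q = 11 (Q = -11*(-2 - 4)/6 = -11/6*(-6) = 11)
25 + (-9*(-3))*Q = 25 - 9*(-3)*11 = 25 + 27*11 = 25 + 297 = 322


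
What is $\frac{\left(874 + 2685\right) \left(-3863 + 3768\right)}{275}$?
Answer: $- \frac{67621}{55} \approx -1229.5$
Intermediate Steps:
$\frac{\left(874 + 2685\right) \left(-3863 + 3768\right)}{275} = 3559 \left(-95\right) \frac{1}{275} = \left(-338105\right) \frac{1}{275} = - \frac{67621}{55}$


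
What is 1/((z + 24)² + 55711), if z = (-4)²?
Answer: 1/57311 ≈ 1.7449e-5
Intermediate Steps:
z = 16
1/((z + 24)² + 55711) = 1/((16 + 24)² + 55711) = 1/(40² + 55711) = 1/(1600 + 55711) = 1/57311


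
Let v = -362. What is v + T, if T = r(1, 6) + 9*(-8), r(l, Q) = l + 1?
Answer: -432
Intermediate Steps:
r(l, Q) = 1 + l
T = -70 (T = (1 + 1) + 9*(-8) = 2 - 72 = -70)
v + T = -362 - 70 = -432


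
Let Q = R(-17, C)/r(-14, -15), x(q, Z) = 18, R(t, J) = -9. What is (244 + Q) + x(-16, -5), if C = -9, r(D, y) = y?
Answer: 1313/5 ≈ 262.60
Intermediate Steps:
Q = ⅗ (Q = -9/(-15) = -9*(-1/15) = ⅗ ≈ 0.60000)
(244 + Q) + x(-16, -5) = (244 + ⅗) + 18 = 1223/5 + 18 = 1313/5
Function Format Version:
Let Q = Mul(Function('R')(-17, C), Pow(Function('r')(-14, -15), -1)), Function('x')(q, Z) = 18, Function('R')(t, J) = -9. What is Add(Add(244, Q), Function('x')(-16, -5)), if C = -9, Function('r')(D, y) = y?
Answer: Rational(1313, 5) ≈ 262.60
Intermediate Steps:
Q = Rational(3, 5) (Q = Mul(-9, Pow(-15, -1)) = Mul(-9, Rational(-1, 15)) = Rational(3, 5) ≈ 0.60000)
Add(Add(244, Q), Function('x')(-16, -5)) = Add(Add(244, Rational(3, 5)), 18) = Add(Rational(1223, 5), 18) = Rational(1313, 5)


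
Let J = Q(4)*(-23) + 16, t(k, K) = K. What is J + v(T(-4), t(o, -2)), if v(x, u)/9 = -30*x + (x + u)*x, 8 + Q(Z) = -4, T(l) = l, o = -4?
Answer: 1588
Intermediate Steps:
Q(Z) = -12 (Q(Z) = -8 - 4 = -12)
v(x, u) = -270*x + 9*x*(u + x) (v(x, u) = 9*(-30*x + (x + u)*x) = 9*(-30*x + (u + x)*x) = 9*(-30*x + x*(u + x)) = -270*x + 9*x*(u + x))
J = 292 (J = -12*(-23) + 16 = 276 + 16 = 292)
J + v(T(-4), t(o, -2)) = 292 + 9*(-4)*(-30 - 2 - 4) = 292 + 9*(-4)*(-36) = 292 + 1296 = 1588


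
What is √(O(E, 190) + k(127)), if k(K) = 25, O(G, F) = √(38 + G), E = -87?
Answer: √(25 + 7*I) ≈ 5.0478 + 0.69337*I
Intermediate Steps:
√(O(E, 190) + k(127)) = √(√(38 - 87) + 25) = √(√(-49) + 25) = √(7*I + 25) = √(25 + 7*I)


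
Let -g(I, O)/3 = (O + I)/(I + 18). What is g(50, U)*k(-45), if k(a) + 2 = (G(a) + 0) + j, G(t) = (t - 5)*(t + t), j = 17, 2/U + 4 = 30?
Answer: -8817795/884 ≈ -9974.9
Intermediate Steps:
U = 1/13 (U = 2/(-4 + 30) = 2/26 = 2*(1/26) = 1/13 ≈ 0.076923)
G(t) = 2*t*(-5 + t) (G(t) = (-5 + t)*(2*t) = 2*t*(-5 + t))
g(I, O) = -3*(I + O)/(18 + I) (g(I, O) = -3*(O + I)/(I + 18) = -3*(I + O)/(18 + I))
k(a) = 15 + 2*a*(-5 + a) (k(a) = -2 + ((2*a*(-5 + a) + 0) + 17) = -2 + (2*a*(-5 + a) + 17) = -2 + (17 + 2*a*(-5 + a)) = 15 + 2*a*(-5 + a))
g(50, U)*k(-45) = (3*(-1*50 - 1*1/13)/(18 + 50))*(15 + 2*(-45)*(-5 - 45)) = (3*(-50 - 1/13)/68)*(15 + 2*(-45)*(-50)) = (3*(1/68)*(-651/13))*(15 + 4500) = -1953/884*4515 = -8817795/884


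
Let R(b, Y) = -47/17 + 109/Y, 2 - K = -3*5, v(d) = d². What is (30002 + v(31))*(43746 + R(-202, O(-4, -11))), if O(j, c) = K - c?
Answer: 644762148579/476 ≈ 1.3545e+9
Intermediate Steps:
K = 17 (K = 2 - (-3)*5 = 2 - 1*(-15) = 2 + 15 = 17)
O(j, c) = 17 - c
R(b, Y) = -47/17 + 109/Y (R(b, Y) = -47*1/17 + 109/Y = -47/17 + 109/Y)
(30002 + v(31))*(43746 + R(-202, O(-4, -11))) = (30002 + 31²)*(43746 + (-47/17 + 109/(17 - 1*(-11)))) = (30002 + 961)*(43746 + (-47/17 + 109/(17 + 11))) = 30963*(43746 + (-47/17 + 109/28)) = 30963*(43746 + 537/476) = 30963*(20823633/476) = 644762148579/476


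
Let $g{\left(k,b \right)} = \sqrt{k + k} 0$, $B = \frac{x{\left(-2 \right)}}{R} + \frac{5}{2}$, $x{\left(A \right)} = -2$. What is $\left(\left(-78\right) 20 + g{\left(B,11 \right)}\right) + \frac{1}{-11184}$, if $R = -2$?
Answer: $- \frac{17447041}{11184} \approx -1560.0$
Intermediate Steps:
$B = \frac{7}{2}$ ($B = - \frac{2}{-2} + \frac{5}{2} = \left(-2\right) \left(- \frac{1}{2}\right) + 5 \cdot \frac{1}{2} = 1 + \frac{5}{2} = \frac{7}{2} \approx 3.5$)
$g{\left(k,b \right)} = 0$ ($g{\left(k,b \right)} = \sqrt{2 k} 0 = \sqrt{2} \sqrt{k} 0 = 0$)
$\left(\left(-78\right) 20 + g{\left(B,11 \right)}\right) + \frac{1}{-11184} = \left(\left(-78\right) 20 + 0\right) + \frac{1}{-11184} = \left(-1560 + 0\right) - \frac{1}{11184} = -1560 - \frac{1}{11184} = - \frac{17447041}{11184}$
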